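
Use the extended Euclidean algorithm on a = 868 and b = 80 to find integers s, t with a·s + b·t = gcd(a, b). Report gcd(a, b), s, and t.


Euclidean algorithm on (868, 80) — divide until remainder is 0:
  868 = 10 · 80 + 68
  80 = 1 · 68 + 12
  68 = 5 · 12 + 8
  12 = 1 · 8 + 4
  8 = 2 · 4 + 0
gcd(868, 80) = 4.
Track Bezout coefficients alongside the remainders: start with r₀ = 868 = a·1 + b·0 (s = 1, t = 0) and r₁ = 80 = a·0 + b·1 (s = 0, t = 1); each new remainder r_{k+1} = r_{k-1} − q_k·r_k inherits s_{k+1} = s_{k-1} − q_k·s_k, t_{k+1} = t_{k-1} − q_k·t_k, so r_k = a·s_k + b·t_k at every step:
  q = 10: r = 68, s = 1 − 10·0 = 1, t = 0 − 10·1 = -10  (check: 868·1 + 80·(-10) = 68)
  q = 1: r = 12, s = 0 − 1·1 = -1, t = 1 − 1·(-10) = 11  (check: 868·(-1) + 80·11 = 12)
  q = 5: r = 8, s = 1 − 5·(-1) = 6, t = -10 − 5·11 = -65  (check: 868·6 + 80·(-65) = 8)
  q = 1: r = 4, s = -1 − 1·6 = -7, t = 11 − 1·(-65) = 76  (check: 868·(-7) + 80·76 = 4)
The row with r = 4 (the gcd) gives the Bezout coefficients s = -7, t = 76.
Result: 868 · (-7) + 80 · (76) = 4.

gcd(868, 80) = 4; s = -7, t = 76 (check: 868·(-7) + 80·76 = 4).


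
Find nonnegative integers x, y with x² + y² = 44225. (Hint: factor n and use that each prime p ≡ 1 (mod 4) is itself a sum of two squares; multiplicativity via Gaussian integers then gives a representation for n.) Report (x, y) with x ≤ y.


Step 1: Factor n = 44225 = 5^2 · 29 · 61.
Step 2: Check the mod-4 condition on each prime factor: 5 ≡ 1 (mod 4), exponent 2; 29 ≡ 1 (mod 4), exponent 1; 61 ≡ 1 (mod 4), exponent 1.
All primes ≡ 3 (mod 4) appear to even exponent (or don't appear), so by the two-squares theorem n IS expressible as a sum of two squares.
Step 3: Build a representation. Group n = k² · m with k = 5 and m = 29 · 61 = 1769 (a product of primes ≡ 1 (mod 4)); a representation of m scales to one of n via (k·x)² + (k·y)² = k²(x² + y²). Each prime p ≡ 1 (mod 4) is itself a sum of two squares; find a² by testing p − a² for a perfect square:
  29: 29 − 1² = 28, 29 − 2² = 25 = 5² ⇒ 29 = 2² + 5².
  61: 61 − 1² = 60, 61 − 2² = 57, 61 − 3² = 52, 61 − 4² = 45, 61 − 5² = 36 = 6² ⇒ 61 = 5² + 6².
  Combine using the Brahmagupta–Fibonacci identity (a² + b²)(c² + d²) = (ac − bd)² + (ad + bc)² = (ac + bd)² + (ad − bc)²:
  29 · 61 = 1769: from (2² + 5²)(5² + 6²), take (2·5 − 5·6, 2·6 + 5·5) = (10 − 30, 12 + 25) = (-20, 37); dropping signs (only squares matter) gives (20, 37); check 20² + 37² = 400 + 1369 = 1769 ✓.
  Scale by k = 5: (5·20, 5·37) = (100, 185).
Step 4: Order so x ≤ y and verify: 100² + 185² = 10000 + 34225 = 44225 = n. ✓

n = 44225 = 100² + 185² (one valid representation with x ≤ y).


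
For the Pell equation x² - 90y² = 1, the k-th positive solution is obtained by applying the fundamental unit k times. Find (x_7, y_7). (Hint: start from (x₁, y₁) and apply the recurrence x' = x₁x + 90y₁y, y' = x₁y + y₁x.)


Step 1: Find the fundamental solution (x₁, y₁) of x² - 90y² = 1.
  Expand √90 as a continued fraction. a₀ = ⌊√90⌋ = 9; iterate m_{k+1} = d_k·a_k − m_k, d_{k+1} = (90 − m_{k+1}²)/d_k, a_{k+1} = ⌊(a₀ + m_{k+1})/d_{k+1}⌋ (starting m₀ = 0, d₀ = 1), with convergents p_k = a_k·p_{k-1} + p_{k-2}, q_k = a_k·q_{k-1} + q_{k-2} (p₋₁ = 1, q₋₁ = 0):
  k = 0: a₀ = 9; p₀/q₀ = 9/1; p₀² − 90·q₀² = 81 − 90 = -9.
  k = 1: m = 9, d = 9, a = ⌊(9 + 9)/9⌋ = 2; p/q = (2·9 + 1)/(2·1 + 0) = 19/2; p² − 90·q² = 361 − 360 = 1.
  The first convergent with p² − 90·q² = 1 gives the fundamental solution (x₁, y₁) = (19, 2).
Step 2: Apply the recurrence (x_{n+1}, y_{n+1}) = (x₁x_n + 90y₁y_n, x₁y_n + y₁x_n) repeatedly.
  From (x_1, y_1) = (19, 2): x_2 = 19·19 + 90·2·2 = 721; y_2 = 19·2 + 2·19 = 76.
  From (x_2, y_2) = (721, 76): x_3 = 19·721 + 90·2·76 = 27379; y_3 = 19·76 + 2·721 = 2886.
  From (x_3, y_3) = (27379, 2886): x_4 = 19·27379 + 90·2·2886 = 1039681; y_4 = 19·2886 + 2·27379 = 109592.
  From (x_4, y_4) = (1039681, 109592): x_5 = 19·1039681 + 90·2·109592 = 39480499; y_5 = 19·109592 + 2·1039681 = 4161610.
  From (x_5, y_5) = (39480499, 4161610): x_6 = 19·39480499 + 90·2·4161610 = 1499219281; y_6 = 19·4161610 + 2·39480499 = 158031588.
  From (x_6, y_6) = (1499219281, 158031588): x_7 = 19·1499219281 + 90·2·158031588 = 56930852179; y_7 = 19·158031588 + 2·1499219281 = 6001038734.
Step 3: Verify x_7² - 90·y_7² = 3241121929827149048041 - 3241121929827149048040 = 1 (should be 1). ✓

(x_1, y_1) = (19, 2); (x_7, y_7) = (56930852179, 6001038734).


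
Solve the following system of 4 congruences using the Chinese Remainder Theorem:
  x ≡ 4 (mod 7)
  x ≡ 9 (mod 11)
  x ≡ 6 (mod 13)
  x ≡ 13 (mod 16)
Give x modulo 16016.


Product of moduli M = 7 · 11 · 13 · 16 = 16016.
Merge one congruence at a time:
  Start: x ≡ 4 (mod 7).
  Combine with x ≡ 9 (mod 11); new modulus lcm = 77.
    Write x = 4 + 7·t and substitute into x ≡ 9 (mod 11): 7·t ≡ 9 − 4 = 5 (mod 11).
    The inverse of 7 mod 11 is 8 (since 7·8 = 56 = 5·11 + 1), so t ≡ 8·5 = 40 ≡ 7 (mod 11).
    Then x = 4 + 7·7 = 53, valid modulo lcm(7, 11) = 77: x ≡ 53 (mod 77).
  Combine with x ≡ 6 (mod 13); new modulus lcm = 1001.
    Write x = 53 + 77·t and substitute into x ≡ 6 (mod 13): 77·t ≡ 6 − 53 = -47 (mod 13).
    Reduce coefficients mod 13: 12·t ≡ 5 (mod 13).
    The inverse of 12 mod 13 is 12 (since 12·12 = 144 = 11·13 + 1), so t ≡ 12·5 = 60 ≡ 8 (mod 13).
    Then x = 53 + 77·8 = 669, valid modulo lcm(77, 13) = 1001: x ≡ 669 (mod 1001).
  Combine with x ≡ 13 (mod 16); new modulus lcm = 16016.
    Write x = 669 + 1001·t and substitute into x ≡ 13 (mod 16): 1001·t ≡ 13 − 669 = -656 (mod 16).
    Reduce coefficients mod 16: 9·t ≡ 0 (mod 16).
    The inverse of 9 mod 16 is 9 (since 9·9 = 81 = 5·16 + 1), so t ≡ 9·0 = 0 ≡ 0 (mod 16).
    Then x = 669 + 1001·0 = 669, valid modulo lcm(1001, 16) = 16016: x ≡ 669 (mod 16016).
Verify against each original: 669 mod 7 = 4, 669 mod 11 = 9, 669 mod 13 = 6, 669 mod 16 = 13.

x ≡ 669 (mod 16016).


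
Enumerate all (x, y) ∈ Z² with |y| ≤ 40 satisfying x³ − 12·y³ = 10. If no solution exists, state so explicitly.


The equation is x³ - 12y³ = 10. For fixed y, x³ = 12·y³ + 10, so a solution requires the RHS to be a perfect cube.
Strategy: iterate y from -40 to 40, compute RHS = 12·y³ + 10, and check whether it is a (positive or negative) perfect cube.
Check small values of y:
  y = 0: RHS = 10 is not a perfect cube.
  y = 1: RHS = 22 is not a perfect cube.
  y = -1: RHS = -2 is not a perfect cube.
  y = 2: RHS = 106 is not a perfect cube.
  y = -2: RHS = -86 is not a perfect cube.
  y = 3: RHS = 334 is not a perfect cube.
  y = -3: RHS = -314 is not a perfect cube.
Continuing the search up to |y| = 40 finds no solutions either.
No (x, y) in the scanned range satisfies the equation.

No integer solutions with |y| ≤ 40.


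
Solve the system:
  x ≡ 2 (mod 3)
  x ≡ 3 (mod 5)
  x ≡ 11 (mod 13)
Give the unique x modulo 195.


Moduli 3, 5, 13 are pairwise coprime; by CRT there is a unique solution modulo M = 3 · 5 · 13 = 195.
Solve pairwise, accumulating the modulus:
  Start with x ≡ 2 (mod 3).
  Combine with x ≡ 3 (mod 5): since gcd(3, 5) = 1, we get a unique residue mod 15.
    Write x = 2 + 3·t and substitute into x ≡ 3 (mod 5): 3·t ≡ 3 − 2 = 1 (mod 5).
    The inverse of 3 mod 5 is 2 (since 3·2 = 6 = 1·5 + 1), so t ≡ 2·1 = 2 ≡ 2 (mod 5).
    Then x = 2 + 3·2 = 8, valid modulo lcm(3, 5) = 15: x ≡ 8 (mod 15).
  Combine with x ≡ 11 (mod 13): since gcd(15, 13) = 1, we get a unique residue mod 195.
    Write x = 8 + 15·t and substitute into x ≡ 11 (mod 13): 15·t ≡ 11 − 8 = 3 (mod 13).
    Reduce coefficients mod 13: 2·t ≡ 3 (mod 13).
    The inverse of 2 mod 13 is 7 (since 2·7 = 14 = 1·13 + 1), so t ≡ 7·3 = 21 ≡ 8 (mod 13).
    Then x = 8 + 15·8 = 128, valid modulo lcm(15, 13) = 195: x ≡ 128 (mod 195).
Verify: 128 mod 3 = 2 ✓, 128 mod 5 = 3 ✓, 128 mod 13 = 11 ✓.

x ≡ 128 (mod 195).


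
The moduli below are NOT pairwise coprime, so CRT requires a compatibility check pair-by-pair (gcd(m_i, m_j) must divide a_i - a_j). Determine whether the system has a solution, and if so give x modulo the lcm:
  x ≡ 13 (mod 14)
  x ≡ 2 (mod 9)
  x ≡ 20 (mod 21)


Moduli 14, 9, 21 are not pairwise coprime, so CRT works modulo lcm(m_i) when all pairwise compatibility conditions hold.
Pairwise compatibility: gcd(m_i, m_j) must divide a_i - a_j for every pair.
Merge one congruence at a time:
  Start: x ≡ 13 (mod 14).
  Combine with x ≡ 2 (mod 9): gcd(14, 9) = 1; 2 - 13 = -11, which IS divisible by 1, so compatible.
    Write x = 13 + 14·t and substitute into x ≡ 2 (mod 9): 14·t ≡ 2 − 13 = -11 (mod 9).
    Reduce coefficients mod 9: 5·t ≡ 7 (mod 9).
    The inverse of 5 mod 9 is 2 (since 5·2 = 10 = 1·9 + 1), so t ≡ 2·7 = 14 ≡ 5 (mod 9).
    Then x = 13 + 14·5 = 83, valid modulo lcm(14, 9) = 126: x ≡ 83 (mod 126).
  Combine with x ≡ 20 (mod 21): gcd(126, 21) = 21; 20 - 83 = -63, which IS divisible by 21, so compatible.
    Write x = 83 + 126·t and substitute into x ≡ 20 (mod 21): 126·t ≡ 20 − 83 = -63 (mod 21).
    Divide the congruence (and modulus) by g = 21: 6·t ≡ -3 (mod 1).
    Modulo 1 every t works; take t = 0.
    Then x = 83 + 126·0 = 83, valid modulo lcm(126, 21) = 126: x ≡ 83 (mod 126).
Verify: 83 mod 14 = 13, 83 mod 9 = 2, 83 mod 21 = 20.

x ≡ 83 (mod 126).


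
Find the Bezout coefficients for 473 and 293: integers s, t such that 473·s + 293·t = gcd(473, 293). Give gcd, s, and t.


Euclidean algorithm on (473, 293) — divide until remainder is 0:
  473 = 1 · 293 + 180
  293 = 1 · 180 + 113
  180 = 1 · 113 + 67
  113 = 1 · 67 + 46
  67 = 1 · 46 + 21
  46 = 2 · 21 + 4
  21 = 5 · 4 + 1
  4 = 4 · 1 + 0
gcd(473, 293) = 1.
Track Bezout coefficients alongside the remainders: start with r₀ = 473 = a·1 + b·0 (s = 1, t = 0) and r₁ = 293 = a·0 + b·1 (s = 0, t = 1); each new remainder r_{k+1} = r_{k-1} − q_k·r_k inherits s_{k+1} = s_{k-1} − q_k·s_k, t_{k+1} = t_{k-1} − q_k·t_k, so r_k = a·s_k + b·t_k at every step:
  q = 1: r = 180, s = 1 − 1·0 = 1, t = 0 − 1·1 = -1  (check: 473·1 + 293·(-1) = 180)
  q = 1: r = 113, s = 0 − 1·1 = -1, t = 1 − 1·(-1) = 2  (check: 473·(-1) + 293·2 = 113)
  q = 1: r = 67, s = 1 − 1·(-1) = 2, t = -1 − 1·2 = -3  (check: 473·2 + 293·(-3) = 67)
  q = 1: r = 46, s = -1 − 1·2 = -3, t = 2 − 1·(-3) = 5  (check: 473·(-3) + 293·5 = 46)
  q = 1: r = 21, s = 2 − 1·(-3) = 5, t = -3 − 1·5 = -8  (check: 473·5 + 293·(-8) = 21)
  q = 2: r = 4, s = -3 − 2·5 = -13, t = 5 − 2·(-8) = 21  (check: 473·(-13) + 293·21 = 4)
  q = 5: r = 1, s = 5 − 5·(-13) = 70, t = -8 − 5·21 = -113  (check: 473·70 + 293·(-113) = 1)
The row with r = 1 (the gcd) gives the Bezout coefficients s = 70, t = -113.
Result: 473 · (70) + 293 · (-113) = 1.

gcd(473, 293) = 1; s = 70, t = -113 (check: 473·70 + 293·(-113) = 1).


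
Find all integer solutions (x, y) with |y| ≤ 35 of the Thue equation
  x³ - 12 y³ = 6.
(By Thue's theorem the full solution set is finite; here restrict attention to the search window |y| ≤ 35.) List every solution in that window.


The equation is x³ - 12y³ = 6. For fixed y, x³ = 12·y³ + 6, so a solution requires the RHS to be a perfect cube.
Strategy: iterate y from -35 to 35, compute RHS = 12·y³ + 6, and check whether it is a (positive or negative) perfect cube.
Check small values of y:
  y = 0: RHS = 6 is not a perfect cube.
  y = 1: RHS = 18 is not a perfect cube.
  y = -1: RHS = -6 is not a perfect cube.
  y = 2: RHS = 102 is not a perfect cube.
  y = -2: RHS = -90 is not a perfect cube.
  y = 3: RHS = 330 is not a perfect cube.
  y = -3: RHS = -318 is not a perfect cube.
Continuing the search up to |y| = 35 finds no solutions either.
No (x, y) in the scanned range satisfies the equation.

No integer solutions with |y| ≤ 35.


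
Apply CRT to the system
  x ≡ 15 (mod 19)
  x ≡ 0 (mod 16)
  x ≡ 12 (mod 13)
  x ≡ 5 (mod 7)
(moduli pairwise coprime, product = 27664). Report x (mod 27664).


Product of moduli M = 19 · 16 · 13 · 7 = 27664.
Merge one congruence at a time:
  Start: x ≡ 15 (mod 19).
  Combine with x ≡ 0 (mod 16); new modulus lcm = 304.
    Write x = 15 + 19·t and substitute into x ≡ 0 (mod 16): 19·t ≡ 0 − 15 = -15 (mod 16).
    Reduce coefficients mod 16: 3·t ≡ 1 (mod 16).
    The inverse of 3 mod 16 is 11 (since 3·11 = 33 = 2·16 + 1), so t ≡ 11·1 = 11 ≡ 11 (mod 16).
    Then x = 15 + 19·11 = 224, valid modulo lcm(19, 16) = 304: x ≡ 224 (mod 304).
  Combine with x ≡ 12 (mod 13); new modulus lcm = 3952.
    Write x = 224 + 304·t and substitute into x ≡ 12 (mod 13): 304·t ≡ 12 − 224 = -212 (mod 13).
    Reduce coefficients mod 13: 5·t ≡ 9 (mod 13).
    The inverse of 5 mod 13 is 8 (since 5·8 = 40 = 3·13 + 1), so t ≡ 8·9 = 72 ≡ 7 (mod 13).
    Then x = 224 + 304·7 = 2352, valid modulo lcm(304, 13) = 3952: x ≡ 2352 (mod 3952).
  Combine with x ≡ 5 (mod 7); new modulus lcm = 27664.
    Write x = 2352 + 3952·t and substitute into x ≡ 5 (mod 7): 3952·t ≡ 5 − 2352 = -2347 (mod 7).
    Reduce coefficients mod 7: 4·t ≡ 5 (mod 7).
    The inverse of 4 mod 7 is 2 (since 4·2 = 8 = 1·7 + 1), so t ≡ 2·5 = 10 ≡ 3 (mod 7).
    Then x = 2352 + 3952·3 = 14208, valid modulo lcm(3952, 7) = 27664: x ≡ 14208 (mod 27664).
Verify against each original: 14208 mod 19 = 15, 14208 mod 16 = 0, 14208 mod 13 = 12, 14208 mod 7 = 5.

x ≡ 14208 (mod 27664).


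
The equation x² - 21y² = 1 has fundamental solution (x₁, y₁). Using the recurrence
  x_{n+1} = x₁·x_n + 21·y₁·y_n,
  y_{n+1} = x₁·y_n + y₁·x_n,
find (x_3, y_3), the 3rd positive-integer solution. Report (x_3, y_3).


Step 1: Find the fundamental solution (x₁, y₁) of x² - 21y² = 1.
  Expand √21 as a continued fraction. a₀ = ⌊√21⌋ = 4; iterate m_{k+1} = d_k·a_k − m_k, d_{k+1} = (21 − m_{k+1}²)/d_k, a_{k+1} = ⌊(a₀ + m_{k+1})/d_{k+1}⌋ (starting m₀ = 0, d₀ = 1), with convergents p_k = a_k·p_{k-1} + p_{k-2}, q_k = a_k·q_{k-1} + q_{k-2} (p₋₁ = 1, q₋₁ = 0):
  k = 0: a₀ = 4; p₀/q₀ = 4/1; p₀² − 21·q₀² = 16 − 21 = -5.
  k = 1: m = 4, d = 5, a = ⌊(4 + 4)/5⌋ = 1; p/q = (1·4 + 1)/(1·1 + 0) = 5/1; p² − 21·q² = 25 − 21 = 4.
  k = 2: m = 1, d = 4, a = ⌊(4 + 1)/4⌋ = 1; p/q = (1·5 + 4)/(1·1 + 1) = 9/2; p² − 21·q² = 81 − 84 = -3.
  k = 3: m = 3, d = 3, a = ⌊(4 + 3)/3⌋ = 2; p/q = (2·9 + 5)/(2·2 + 1) = 23/5; p² − 21·q² = 529 − 525 = 4.
  k = 4: m = 3, d = 4, a = ⌊(4 + 3)/4⌋ = 1; p/q = (1·23 + 9)/(1·5 + 2) = 32/7; p² − 21·q² = 1024 − 1029 = -5.
  k = 5: m = 1, d = 5, a = ⌊(4 + 1)/5⌋ = 1; p/q = (1·32 + 23)/(1·7 + 5) = 55/12; p² − 21·q² = 3025 − 3024 = 1.
  The first convergent with p² − 21·q² = 1 gives the fundamental solution (x₁, y₁) = (55, 12).
Step 2: Apply the recurrence (x_{n+1}, y_{n+1}) = (x₁x_n + 21y₁y_n, x₁y_n + y₁x_n) repeatedly.
  From (x_1, y_1) = (55, 12): x_2 = 55·55 + 21·12·12 = 6049; y_2 = 55·12 + 12·55 = 1320.
  From (x_2, y_2) = (6049, 1320): x_3 = 55·6049 + 21·12·1320 = 665335; y_3 = 55·1320 + 12·6049 = 145188.
Step 3: Verify x_3² - 21·y_3² = 442670662225 - 442670662224 = 1 (should be 1). ✓

(x_1, y_1) = (55, 12); (x_3, y_3) = (665335, 145188).


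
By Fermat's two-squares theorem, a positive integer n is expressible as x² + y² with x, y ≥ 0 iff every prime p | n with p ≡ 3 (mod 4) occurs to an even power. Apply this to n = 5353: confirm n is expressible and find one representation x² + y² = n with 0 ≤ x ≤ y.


Step 1: Factor n = 5353 = 53 · 101.
Step 2: Check the mod-4 condition on each prime factor: 53 ≡ 1 (mod 4), exponent 1; 101 ≡ 1 (mod 4), exponent 1.
All primes ≡ 3 (mod 4) appear to even exponent (or don't appear), so by the two-squares theorem n IS expressible as a sum of two squares.
Step 3: Build a representation. Here n = 53 · 101 is a product of primes ≡ 1 (mod 4). Each prime p ≡ 1 (mod 4) is itself a sum of two squares; find a² by testing p − a² for a perfect square:
  53: 53 − 1² = 52, 53 − 2² = 49 = 7² ⇒ 53 = 2² + 7².
  101: 101 − 1² = 100 = 10² ⇒ 101 = 1² + 10².
  Combine using the Brahmagupta–Fibonacci identity (a² + b²)(c² + d²) = (ac − bd)² + (ad + bc)² = (ac + bd)² + (ad − bc)²:
  53 · 101 = 5353: from (2² + 7²)(1² + 10²), take (2·1 − 7·10, 2·10 + 7·1) = (2 − 70, 20 + 7) = (-68, 27); dropping signs (only squares matter) gives (68, 27); check 68² + 27² = 4624 + 729 = 5353 ✓.
Step 4: Order so x ≤ y and verify: 27² + 68² = 729 + 4624 = 5353 = n. ✓

n = 5353 = 27² + 68² (one valid representation with x ≤ y).


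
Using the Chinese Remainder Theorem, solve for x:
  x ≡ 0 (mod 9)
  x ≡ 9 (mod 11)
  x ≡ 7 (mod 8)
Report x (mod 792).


Moduli 9, 11, 8 are pairwise coprime; by CRT there is a unique solution modulo M = 9 · 11 · 8 = 792.
Solve pairwise, accumulating the modulus:
  Start with x ≡ 0 (mod 9).
  Combine with x ≡ 9 (mod 11): since gcd(9, 11) = 1, we get a unique residue mod 99.
    Write x = 0 + 9·t and substitute into x ≡ 9 (mod 11): 9·t ≡ 9 − 0 = 9 (mod 11).
    The inverse of 9 mod 11 is 5 (since 9·5 = 45 = 4·11 + 1), so t ≡ 5·9 = 45 ≡ 1 (mod 11).
    Then x = 0 + 9·1 = 9, valid modulo lcm(9, 11) = 99: x ≡ 9 (mod 99).
  Combine with x ≡ 7 (mod 8): since gcd(99, 8) = 1, we get a unique residue mod 792.
    Write x = 9 + 99·t and substitute into x ≡ 7 (mod 8): 99·t ≡ 7 − 9 = -2 (mod 8).
    Reduce coefficients mod 8: 3·t ≡ 6 (mod 8).
    The inverse of 3 mod 8 is 3 (since 3·3 = 9 = 1·8 + 1), so t ≡ 3·6 = 18 ≡ 2 (mod 8).
    Then x = 9 + 99·2 = 207, valid modulo lcm(99, 8) = 792: x ≡ 207 (mod 792).
Verify: 207 mod 9 = 0 ✓, 207 mod 11 = 9 ✓, 207 mod 8 = 7 ✓.

x ≡ 207 (mod 792).


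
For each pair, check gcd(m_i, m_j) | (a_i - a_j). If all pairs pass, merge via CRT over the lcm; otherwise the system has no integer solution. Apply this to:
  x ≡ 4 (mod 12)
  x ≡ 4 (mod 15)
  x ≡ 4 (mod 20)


Moduli 12, 15, 20 are not pairwise coprime, so CRT works modulo lcm(m_i) when all pairwise compatibility conditions hold.
Pairwise compatibility: gcd(m_i, m_j) must divide a_i - a_j for every pair.
Merge one congruence at a time:
  Start: x ≡ 4 (mod 12).
  Combine with x ≡ 4 (mod 15): gcd(12, 15) = 3; 4 - 4 = 0, which IS divisible by 3, so compatible.
    Write x = 4 + 12·t and substitute into x ≡ 4 (mod 15): 12·t ≡ 4 − 4 = 0 (mod 15).
    Divide the congruence (and modulus) by g = 3: 4·t ≡ 0 (mod 5).
    The inverse of 4 mod 5 is 4 (since 4·4 = 16 = 3·5 + 1), so t ≡ 4·0 = 0 ≡ 0 (mod 5).
    Then x = 4 + 12·0 = 4, valid modulo lcm(12, 15) = 60: x ≡ 4 (mod 60).
  Combine with x ≡ 4 (mod 20): gcd(60, 20) = 20; 4 - 4 = 0, which IS divisible by 20, so compatible.
    Write x = 4 + 60·t and substitute into x ≡ 4 (mod 20): 60·t ≡ 4 − 4 = 0 (mod 20).
    Divide the congruence (and modulus) by g = 20: 3·t ≡ 0 (mod 1).
    Modulo 1 every t works; take t = 0.
    Then x = 4 + 60·0 = 4, valid modulo lcm(60, 20) = 60: x ≡ 4 (mod 60).
Verify: 4 mod 12 = 4, 4 mod 15 = 4, 4 mod 20 = 4.

x ≡ 4 (mod 60).


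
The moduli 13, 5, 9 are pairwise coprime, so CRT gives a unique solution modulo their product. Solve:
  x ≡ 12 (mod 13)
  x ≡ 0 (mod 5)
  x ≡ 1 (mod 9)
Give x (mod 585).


Moduli 13, 5, 9 are pairwise coprime; by CRT there is a unique solution modulo M = 13 · 5 · 9 = 585.
Solve pairwise, accumulating the modulus:
  Start with x ≡ 12 (mod 13).
  Combine with x ≡ 0 (mod 5): since gcd(13, 5) = 1, we get a unique residue mod 65.
    Write x = 12 + 13·t and substitute into x ≡ 0 (mod 5): 13·t ≡ 0 − 12 = -12 (mod 5).
    Reduce coefficients mod 5: 3·t ≡ 3 (mod 5).
    The inverse of 3 mod 5 is 2 (since 3·2 = 6 = 1·5 + 1), so t ≡ 2·3 = 6 ≡ 1 (mod 5).
    Then x = 12 + 13·1 = 25, valid modulo lcm(13, 5) = 65: x ≡ 25 (mod 65).
  Combine with x ≡ 1 (mod 9): since gcd(65, 9) = 1, we get a unique residue mod 585.
    Write x = 25 + 65·t and substitute into x ≡ 1 (mod 9): 65·t ≡ 1 − 25 = -24 (mod 9).
    Reduce coefficients mod 9: 2·t ≡ 3 (mod 9).
    The inverse of 2 mod 9 is 5 (since 2·5 = 10 = 1·9 + 1), so t ≡ 5·3 = 15 ≡ 6 (mod 9).
    Then x = 25 + 65·6 = 415, valid modulo lcm(65, 9) = 585: x ≡ 415 (mod 585).
Verify: 415 mod 13 = 12 ✓, 415 mod 5 = 0 ✓, 415 mod 9 = 1 ✓.

x ≡ 415 (mod 585).


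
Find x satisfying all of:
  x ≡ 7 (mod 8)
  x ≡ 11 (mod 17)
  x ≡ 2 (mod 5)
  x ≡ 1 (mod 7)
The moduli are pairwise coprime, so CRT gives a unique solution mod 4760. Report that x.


Product of moduli M = 8 · 17 · 5 · 7 = 4760.
Merge one congruence at a time:
  Start: x ≡ 7 (mod 8).
  Combine with x ≡ 11 (mod 17); new modulus lcm = 136.
    Write x = 7 + 8·t and substitute into x ≡ 11 (mod 17): 8·t ≡ 11 − 7 = 4 (mod 17).
    The inverse of 8 mod 17 is 15 (since 8·15 = 120 = 7·17 + 1), so t ≡ 15·4 = 60 ≡ 9 (mod 17).
    Then x = 7 + 8·9 = 79, valid modulo lcm(8, 17) = 136: x ≡ 79 (mod 136).
  Combine with x ≡ 2 (mod 5); new modulus lcm = 680.
    Write x = 79 + 136·t and substitute into x ≡ 2 (mod 5): 136·t ≡ 2 − 79 = -77 (mod 5).
    Reduce coefficients mod 5: 1·t ≡ 3 (mod 5).
    So t ≡ 3 (mod 5).
    Then x = 79 + 136·3 = 487, valid modulo lcm(136, 5) = 680: x ≡ 487 (mod 680).
  Combine with x ≡ 1 (mod 7); new modulus lcm = 4760.
    Write x = 487 + 680·t and substitute into x ≡ 1 (mod 7): 680·t ≡ 1 − 487 = -486 (mod 7).
    Reduce coefficients mod 7: 1·t ≡ 4 (mod 7).
    So t ≡ 4 (mod 7).
    Then x = 487 + 680·4 = 3207, valid modulo lcm(680, 7) = 4760: x ≡ 3207 (mod 4760).
Verify against each original: 3207 mod 8 = 7, 3207 mod 17 = 11, 3207 mod 5 = 2, 3207 mod 7 = 1.

x ≡ 3207 (mod 4760).


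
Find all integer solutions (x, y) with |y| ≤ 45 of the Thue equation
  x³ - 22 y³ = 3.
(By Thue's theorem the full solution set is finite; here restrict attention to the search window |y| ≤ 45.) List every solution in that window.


The equation is x³ - 22y³ = 3. For fixed y, x³ = 22·y³ + 3, so a solution requires the RHS to be a perfect cube.
Strategy: iterate y from -45 to 45, compute RHS = 22·y³ + 3, and check whether it is a (positive or negative) perfect cube.
Check small values of y:
  y = 0: RHS = 3 is not a perfect cube.
  y = 1: RHS = 25 is not a perfect cube.
  y = -1: RHS = -19 is not a perfect cube.
  y = 2: RHS = 179 is not a perfect cube.
  y = -2: RHS = -173 is not a perfect cube.
  y = 3: RHS = 597 is not a perfect cube.
  y = -3: RHS = -591 is not a perfect cube.
Continuing the search up to |y| = 45 finds no solutions either.
No (x, y) in the scanned range satisfies the equation.

No integer solutions with |y| ≤ 45.


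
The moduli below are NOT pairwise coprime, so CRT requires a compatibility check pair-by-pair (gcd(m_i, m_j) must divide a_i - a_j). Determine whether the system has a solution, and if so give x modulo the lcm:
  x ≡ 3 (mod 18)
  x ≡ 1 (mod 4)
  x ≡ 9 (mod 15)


Moduli 18, 4, 15 are not pairwise coprime, so CRT works modulo lcm(m_i) when all pairwise compatibility conditions hold.
Pairwise compatibility: gcd(m_i, m_j) must divide a_i - a_j for every pair.
Merge one congruence at a time:
  Start: x ≡ 3 (mod 18).
  Combine with x ≡ 1 (mod 4): gcd(18, 4) = 2; 1 - 3 = -2, which IS divisible by 2, so compatible.
    Write x = 3 + 18·t and substitute into x ≡ 1 (mod 4): 18·t ≡ 1 − 3 = -2 (mod 4).
    Divide the congruence (and modulus) by g = 2: 9·t ≡ -1 (mod 2).
    Reduce coefficients mod 2: 1·t ≡ 1 (mod 2).
    So t ≡ 1 (mod 2).
    Then x = 3 + 18·1 = 21, valid modulo lcm(18, 4) = 36: x ≡ 21 (mod 36).
  Combine with x ≡ 9 (mod 15): gcd(36, 15) = 3; 9 - 21 = -12, which IS divisible by 3, so compatible.
    Write x = 21 + 36·t and substitute into x ≡ 9 (mod 15): 36·t ≡ 9 − 21 = -12 (mod 15).
    Divide the congruence (and modulus) by g = 3: 12·t ≡ -4 (mod 5).
    Reduce coefficients mod 5: 2·t ≡ 1 (mod 5).
    The inverse of 2 mod 5 is 3 (since 2·3 = 6 = 1·5 + 1), so t ≡ 3·1 = 3 ≡ 3 (mod 5).
    Then x = 21 + 36·3 = 129, valid modulo lcm(36, 15) = 180: x ≡ 129 (mod 180).
Verify: 129 mod 18 = 3, 129 mod 4 = 1, 129 mod 15 = 9.

x ≡ 129 (mod 180).


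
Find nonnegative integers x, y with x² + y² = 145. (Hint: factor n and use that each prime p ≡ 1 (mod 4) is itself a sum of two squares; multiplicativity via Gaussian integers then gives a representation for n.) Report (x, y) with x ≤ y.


Step 1: Factor n = 145 = 5 · 29.
Step 2: Check the mod-4 condition on each prime factor: 5 ≡ 1 (mod 4), exponent 1; 29 ≡ 1 (mod 4), exponent 1.
All primes ≡ 3 (mod 4) appear to even exponent (or don't appear), so by the two-squares theorem n IS expressible as a sum of two squares.
Step 3: Build a representation. Here n = 5 · 29 is a product of primes ≡ 1 (mod 4). Each prime p ≡ 1 (mod 4) is itself a sum of two squares; find a² by testing p − a² for a perfect square:
  5: 5 − 1² = 4 = 2² ⇒ 5 = 1² + 2².
  29: 29 − 1² = 28, 29 − 2² = 25 = 5² ⇒ 29 = 2² + 5².
  Combine using the Brahmagupta–Fibonacci identity (a² + b²)(c² + d²) = (ac − bd)² + (ad + bc)² = (ac + bd)² + (ad − bc)²:
  5 · 29 = 145: from (1² + 2²)(2² + 5²), take (1·2 − 2·5, 1·5 + 2·2) = (2 − 10, 5 + 4) = (-8, 9); dropping signs (only squares matter) gives (8, 9); check 8² + 9² = 64 + 81 = 145 ✓.
Step 4: Order so x ≤ y and verify: 8² + 9² = 64 + 81 = 145 = n. ✓

n = 145 = 8² + 9² (one valid representation with x ≤ y).


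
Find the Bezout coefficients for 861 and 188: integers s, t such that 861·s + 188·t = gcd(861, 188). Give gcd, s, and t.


Euclidean algorithm on (861, 188) — divide until remainder is 0:
  861 = 4 · 188 + 109
  188 = 1 · 109 + 79
  109 = 1 · 79 + 30
  79 = 2 · 30 + 19
  30 = 1 · 19 + 11
  19 = 1 · 11 + 8
  11 = 1 · 8 + 3
  8 = 2 · 3 + 2
  3 = 1 · 2 + 1
  2 = 2 · 1 + 0
gcd(861, 188) = 1.
Track Bezout coefficients alongside the remainders: start with r₀ = 861 = a·1 + b·0 (s = 1, t = 0) and r₁ = 188 = a·0 + b·1 (s = 0, t = 1); each new remainder r_{k+1} = r_{k-1} − q_k·r_k inherits s_{k+1} = s_{k-1} − q_k·s_k, t_{k+1} = t_{k-1} − q_k·t_k, so r_k = a·s_k + b·t_k at every step:
  q = 4: r = 109, s = 1 − 4·0 = 1, t = 0 − 4·1 = -4  (check: 861·1 + 188·(-4) = 109)
  q = 1: r = 79, s = 0 − 1·1 = -1, t = 1 − 1·(-4) = 5  (check: 861·(-1) + 188·5 = 79)
  q = 1: r = 30, s = 1 − 1·(-1) = 2, t = -4 − 1·5 = -9  (check: 861·2 + 188·(-9) = 30)
  q = 2: r = 19, s = -1 − 2·2 = -5, t = 5 − 2·(-9) = 23  (check: 861·(-5) + 188·23 = 19)
  q = 1: r = 11, s = 2 − 1·(-5) = 7, t = -9 − 1·23 = -32  (check: 861·7 + 188·(-32) = 11)
  q = 1: r = 8, s = -5 − 1·7 = -12, t = 23 − 1·(-32) = 55  (check: 861·(-12) + 188·55 = 8)
  q = 1: r = 3, s = 7 − 1·(-12) = 19, t = -32 − 1·55 = -87  (check: 861·19 + 188·(-87) = 3)
  q = 2: r = 2, s = -12 − 2·19 = -50, t = 55 − 2·(-87) = 229  (check: 861·(-50) + 188·229 = 2)
  q = 1: r = 1, s = 19 − 1·(-50) = 69, t = -87 − 1·229 = -316  (check: 861·69 + 188·(-316) = 1)
The row with r = 1 (the gcd) gives the Bezout coefficients s = 69, t = -316.
Result: 861 · (69) + 188 · (-316) = 1.

gcd(861, 188) = 1; s = 69, t = -316 (check: 861·69 + 188·(-316) = 1).


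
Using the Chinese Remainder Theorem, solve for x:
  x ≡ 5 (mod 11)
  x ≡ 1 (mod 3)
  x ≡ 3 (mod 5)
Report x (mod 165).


Moduli 11, 3, 5 are pairwise coprime; by CRT there is a unique solution modulo M = 11 · 3 · 5 = 165.
Solve pairwise, accumulating the modulus:
  Start with x ≡ 5 (mod 11).
  Combine with x ≡ 1 (mod 3): since gcd(11, 3) = 1, we get a unique residue mod 33.
    Write x = 5 + 11·t and substitute into x ≡ 1 (mod 3): 11·t ≡ 1 − 5 = -4 (mod 3).
    Reduce coefficients mod 3: 2·t ≡ 2 (mod 3).
    The inverse of 2 mod 3 is 2 (since 2·2 = 4 = 1·3 + 1), so t ≡ 2·2 = 4 ≡ 1 (mod 3).
    Then x = 5 + 11·1 = 16, valid modulo lcm(11, 3) = 33: x ≡ 16 (mod 33).
  Combine with x ≡ 3 (mod 5): since gcd(33, 5) = 1, we get a unique residue mod 165.
    Write x = 16 + 33·t and substitute into x ≡ 3 (mod 5): 33·t ≡ 3 − 16 = -13 (mod 5).
    Reduce coefficients mod 5: 3·t ≡ 2 (mod 5).
    The inverse of 3 mod 5 is 2 (since 3·2 = 6 = 1·5 + 1), so t ≡ 2·2 = 4 ≡ 4 (mod 5).
    Then x = 16 + 33·4 = 148, valid modulo lcm(33, 5) = 165: x ≡ 148 (mod 165).
Verify: 148 mod 11 = 5 ✓, 148 mod 3 = 1 ✓, 148 mod 5 = 3 ✓.

x ≡ 148 (mod 165).


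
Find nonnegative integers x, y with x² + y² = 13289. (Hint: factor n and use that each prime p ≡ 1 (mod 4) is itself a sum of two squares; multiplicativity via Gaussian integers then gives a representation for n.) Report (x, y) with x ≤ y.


Step 1: Factor n = 13289 = 97 · 137.
Step 2: Check the mod-4 condition on each prime factor: 97 ≡ 1 (mod 4), exponent 1; 137 ≡ 1 (mod 4), exponent 1.
All primes ≡ 3 (mod 4) appear to even exponent (or don't appear), so by the two-squares theorem n IS expressible as a sum of two squares.
Step 3: Build a representation. Here n = 97 · 137 is a product of primes ≡ 1 (mod 4). Each prime p ≡ 1 (mod 4) is itself a sum of two squares; find a² by testing p − a² for a perfect square:
  97: 97 − 1² = 96, 97 − 2² = 93, 97 − 3² = 88, 97 − 4² = 81 = 9² ⇒ 97 = 4² + 9².
  137: 137 − 1² = 136, 137 − 2² = 133, 137 − 3² = 128, 137 − 4² = 121 = 11² ⇒ 137 = 4² + 11².
  Combine using the Brahmagupta–Fibonacci identity (a² + b²)(c² + d²) = (ac − bd)² + (ad + bc)² = (ac + bd)² + (ad − bc)²:
  97 · 137 = 13289: from (4² + 9²)(4² + 11²), take (4·4 − 9·11, 4·11 + 9·4) = (16 − 99, 44 + 36) = (-83, 80); dropping signs (only squares matter) gives (83, 80); check 83² + 80² = 6889 + 6400 = 13289 ✓.
Step 4: Order so x ≤ y and verify: 80² + 83² = 6400 + 6889 = 13289 = n. ✓

n = 13289 = 80² + 83² (one valid representation with x ≤ y).


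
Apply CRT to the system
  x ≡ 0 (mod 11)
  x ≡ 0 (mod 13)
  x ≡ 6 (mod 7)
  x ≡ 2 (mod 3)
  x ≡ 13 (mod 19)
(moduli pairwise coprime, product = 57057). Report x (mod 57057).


Product of moduli M = 11 · 13 · 7 · 3 · 19 = 57057.
Merge one congruence at a time:
  Start: x ≡ 0 (mod 11).
  Combine with x ≡ 0 (mod 13); new modulus lcm = 143.
    Write x = 0 + 11·t and substitute into x ≡ 0 (mod 13): 11·t ≡ 0 − 0 = 0 (mod 13).
    The inverse of 11 mod 13 is 6 (since 11·6 = 66 = 5·13 + 1), so t ≡ 6·0 = 0 ≡ 0 (mod 13).
    Then x = 0 + 11·0 = 0, valid modulo lcm(11, 13) = 143: x ≡ 0 (mod 143).
  Combine with x ≡ 6 (mod 7); new modulus lcm = 1001.
    Write x = 0 + 143·t and substitute into x ≡ 6 (mod 7): 143·t ≡ 6 − 0 = 6 (mod 7).
    Reduce coefficients mod 7: 3·t ≡ 6 (mod 7).
    The inverse of 3 mod 7 is 5 (since 3·5 = 15 = 2·7 + 1), so t ≡ 5·6 = 30 ≡ 2 (mod 7).
    Then x = 0 + 143·2 = 286, valid modulo lcm(143, 7) = 1001: x ≡ 286 (mod 1001).
  Combine with x ≡ 2 (mod 3); new modulus lcm = 3003.
    Write x = 286 + 1001·t and substitute into x ≡ 2 (mod 3): 1001·t ≡ 2 − 286 = -284 (mod 3).
    Reduce coefficients mod 3: 2·t ≡ 1 (mod 3).
    The inverse of 2 mod 3 is 2 (since 2·2 = 4 = 1·3 + 1), so t ≡ 2·1 = 2 ≡ 2 (mod 3).
    Then x = 286 + 1001·2 = 2288, valid modulo lcm(1001, 3) = 3003: x ≡ 2288 (mod 3003).
  Combine with x ≡ 13 (mod 19); new modulus lcm = 57057.
    Write x = 2288 + 3003·t and substitute into x ≡ 13 (mod 19): 3003·t ≡ 13 − 2288 = -2275 (mod 19).
    Reduce coefficients mod 19: 1·t ≡ 5 (mod 19).
    So t ≡ 5 (mod 19).
    Then x = 2288 + 3003·5 = 17303, valid modulo lcm(3003, 19) = 57057: x ≡ 17303 (mod 57057).
Verify against each original: 17303 mod 11 = 0, 17303 mod 13 = 0, 17303 mod 7 = 6, 17303 mod 3 = 2, 17303 mod 19 = 13.

x ≡ 17303 (mod 57057).


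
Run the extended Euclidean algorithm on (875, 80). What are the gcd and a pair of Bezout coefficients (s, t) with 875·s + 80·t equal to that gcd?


Euclidean algorithm on (875, 80) — divide until remainder is 0:
  875 = 10 · 80 + 75
  80 = 1 · 75 + 5
  75 = 15 · 5 + 0
gcd(875, 80) = 5.
Track Bezout coefficients alongside the remainders: start with r₀ = 875 = a·1 + b·0 (s = 1, t = 0) and r₁ = 80 = a·0 + b·1 (s = 0, t = 1); each new remainder r_{k+1} = r_{k-1} − q_k·r_k inherits s_{k+1} = s_{k-1} − q_k·s_k, t_{k+1} = t_{k-1} − q_k·t_k, so r_k = a·s_k + b·t_k at every step:
  q = 10: r = 75, s = 1 − 10·0 = 1, t = 0 − 10·1 = -10  (check: 875·1 + 80·(-10) = 75)
  q = 1: r = 5, s = 0 − 1·1 = -1, t = 1 − 1·(-10) = 11  (check: 875·(-1) + 80·11 = 5)
The row with r = 5 (the gcd) gives the Bezout coefficients s = -1, t = 11.
Result: 875 · (-1) + 80 · (11) = 5.

gcd(875, 80) = 5; s = -1, t = 11 (check: 875·(-1) + 80·11 = 5).


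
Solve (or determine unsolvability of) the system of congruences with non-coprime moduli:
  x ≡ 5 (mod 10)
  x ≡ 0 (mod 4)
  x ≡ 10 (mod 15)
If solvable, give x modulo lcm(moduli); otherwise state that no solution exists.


Moduli 10, 4, 15 are not pairwise coprime, so CRT works modulo lcm(m_i) when all pairwise compatibility conditions hold.
Pairwise compatibility: gcd(m_i, m_j) must divide a_i - a_j for every pair.
Merge one congruence at a time:
  Start: x ≡ 5 (mod 10).
  Combine with x ≡ 0 (mod 4): gcd(10, 4) = 2, and 0 - 5 = -5 is NOT divisible by 2.
    ⇒ system is inconsistent (no integer solution).

No solution (the system is inconsistent).


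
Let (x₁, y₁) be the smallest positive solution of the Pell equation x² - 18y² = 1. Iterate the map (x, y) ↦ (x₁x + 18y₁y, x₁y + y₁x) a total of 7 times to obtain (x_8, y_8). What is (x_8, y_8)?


Step 1: Find the fundamental solution (x₁, y₁) of x² - 18y² = 1.
  Expand √18 as a continued fraction. a₀ = ⌊√18⌋ = 4; iterate m_{k+1} = d_k·a_k − m_k, d_{k+1} = (18 − m_{k+1}²)/d_k, a_{k+1} = ⌊(a₀ + m_{k+1})/d_{k+1}⌋ (starting m₀ = 0, d₀ = 1), with convergents p_k = a_k·p_{k-1} + p_{k-2}, q_k = a_k·q_{k-1} + q_{k-2} (p₋₁ = 1, q₋₁ = 0):
  k = 0: a₀ = 4; p₀/q₀ = 4/1; p₀² − 18·q₀² = 16 − 18 = -2.
  k = 1: m = 4, d = 2, a = ⌊(4 + 4)/2⌋ = 4; p/q = (4·4 + 1)/(4·1 + 0) = 17/4; p² − 18·q² = 289 − 288 = 1.
  The first convergent with p² − 18·q² = 1 gives the fundamental solution (x₁, y₁) = (17, 4).
Step 2: Apply the recurrence (x_{n+1}, y_{n+1}) = (x₁x_n + 18y₁y_n, x₁y_n + y₁x_n) repeatedly.
  From (x_1, y_1) = (17, 4): x_2 = 17·17 + 18·4·4 = 577; y_2 = 17·4 + 4·17 = 136.
  From (x_2, y_2) = (577, 136): x_3 = 17·577 + 18·4·136 = 19601; y_3 = 17·136 + 4·577 = 4620.
  From (x_3, y_3) = (19601, 4620): x_4 = 17·19601 + 18·4·4620 = 665857; y_4 = 17·4620 + 4·19601 = 156944.
  From (x_4, y_4) = (665857, 156944): x_5 = 17·665857 + 18·4·156944 = 22619537; y_5 = 17·156944 + 4·665857 = 5331476.
  From (x_5, y_5) = (22619537, 5331476): x_6 = 17·22619537 + 18·4·5331476 = 768398401; y_6 = 17·5331476 + 4·22619537 = 181113240.
  From (x_6, y_6) = (768398401, 181113240): x_7 = 17·768398401 + 18·4·181113240 = 26102926097; y_7 = 17·181113240 + 4·768398401 = 6152518684.
  From (x_7, y_7) = (26102926097, 6152518684): x_8 = 17·26102926097 + 18·4·6152518684 = 886731088897; y_8 = 17·6152518684 + 4·26102926097 = 209004522016.
Step 3: Verify x_8² - 18·y_8² = 786292024016459316676609 - 786292024016459316676608 = 1 (should be 1). ✓

(x_1, y_1) = (17, 4); (x_8, y_8) = (886731088897, 209004522016).


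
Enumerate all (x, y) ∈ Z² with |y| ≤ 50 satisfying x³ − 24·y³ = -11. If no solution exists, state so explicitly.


The equation is x³ - 24y³ = -11. For fixed y, x³ = 24·y³ − 11, so a solution requires the RHS to be a perfect cube.
Strategy: iterate y from -50 to 50, compute RHS = 24·y³ − 11, and check whether it is a (positive or negative) perfect cube.
Check small values of y:
  y = 0: RHS = -11 is not a perfect cube.
  y = 1: RHS = 13 is not a perfect cube.
  y = -1: RHS = -35 is not a perfect cube.
  y = 2: RHS = 181 is not a perfect cube.
  y = -2: RHS = -203 is not a perfect cube.
  y = 3: RHS = 637 is not a perfect cube.
  y = -3: RHS = -659 is not a perfect cube.
Continuing the search up to |y| = 50 finds no solutions either.
No (x, y) in the scanned range satisfies the equation.

No integer solutions with |y| ≤ 50.


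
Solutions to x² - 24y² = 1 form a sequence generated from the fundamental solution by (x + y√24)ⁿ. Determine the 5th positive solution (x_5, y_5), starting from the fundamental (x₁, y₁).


Step 1: Find the fundamental solution (x₁, y₁) of x² - 24y² = 1.
  Expand √24 as a continued fraction. a₀ = ⌊√24⌋ = 4; iterate m_{k+1} = d_k·a_k − m_k, d_{k+1} = (24 − m_{k+1}²)/d_k, a_{k+1} = ⌊(a₀ + m_{k+1})/d_{k+1}⌋ (starting m₀ = 0, d₀ = 1), with convergents p_k = a_k·p_{k-1} + p_{k-2}, q_k = a_k·q_{k-1} + q_{k-2} (p₋₁ = 1, q₋₁ = 0):
  k = 0: a₀ = 4; p₀/q₀ = 4/1; p₀² − 24·q₀² = 16 − 24 = -8.
  k = 1: m = 4, d = 8, a = ⌊(4 + 4)/8⌋ = 1; p/q = (1·4 + 1)/(1·1 + 0) = 5/1; p² − 24·q² = 25 − 24 = 1.
  The first convergent with p² − 24·q² = 1 gives the fundamental solution (x₁, y₁) = (5, 1).
Step 2: Apply the recurrence (x_{n+1}, y_{n+1}) = (x₁x_n + 24y₁y_n, x₁y_n + y₁x_n) repeatedly.
  From (x_1, y_1) = (5, 1): x_2 = 5·5 + 24·1·1 = 49; y_2 = 5·1 + 1·5 = 10.
  From (x_2, y_2) = (49, 10): x_3 = 5·49 + 24·1·10 = 485; y_3 = 5·10 + 1·49 = 99.
  From (x_3, y_3) = (485, 99): x_4 = 5·485 + 24·1·99 = 4801; y_4 = 5·99 + 1·485 = 980.
  From (x_4, y_4) = (4801, 980): x_5 = 5·4801 + 24·1·980 = 47525; y_5 = 5·980 + 1·4801 = 9701.
Step 3: Verify x_5² - 24·y_5² = 2258625625 - 2258625624 = 1 (should be 1). ✓

(x_1, y_1) = (5, 1); (x_5, y_5) = (47525, 9701).


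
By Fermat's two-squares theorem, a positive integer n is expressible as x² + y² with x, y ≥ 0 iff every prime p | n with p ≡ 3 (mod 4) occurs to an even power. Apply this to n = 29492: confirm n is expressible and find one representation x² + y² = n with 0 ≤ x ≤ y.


Step 1: Factor n = 29492 = 2^2 · 73 · 101.
Step 2: Check the mod-4 condition on each prime factor: 2 = 2 (special); 73 ≡ 1 (mod 4), exponent 1; 101 ≡ 1 (mod 4), exponent 1.
All primes ≡ 3 (mod 4) appear to even exponent (or don't appear), so by the two-squares theorem n IS expressible as a sum of two squares.
Step 3: Build a representation. Group n = k² · m with k = 2 and m = 73 · 101 = 7373 (a product of primes ≡ 1 (mod 4)); a representation of m scales to one of n via (k·x)² + (k·y)² = k²(x² + y²). Each prime p ≡ 1 (mod 4) is itself a sum of two squares; find a² by testing p − a² for a perfect square:
  73: 73 − 1² = 72, 73 − 2² = 69, 73 − 3² = 64 = 8² ⇒ 73 = 3² + 8².
  101: 101 − 1² = 100 = 10² ⇒ 101 = 1² + 10².
  Combine using the Brahmagupta–Fibonacci identity (a² + b²)(c² + d²) = (ac − bd)² + (ad + bc)² = (ac + bd)² + (ad − bc)²:
  73 · 101 = 7373: from (3² + 8²)(1² + 10²), take (3·1 − 8·10, 3·10 + 8·1) = (3 − 80, 30 + 8) = (-77, 38); dropping signs (only squares matter) gives (77, 38); check 77² + 38² = 5929 + 1444 = 7373 ✓.
  Scale by k = 2: (2·77, 2·38) = (154, 76).
Step 4: Order so x ≤ y and verify: 76² + 154² = 5776 + 23716 = 29492 = n. ✓

n = 29492 = 76² + 154² (one valid representation with x ≤ y).


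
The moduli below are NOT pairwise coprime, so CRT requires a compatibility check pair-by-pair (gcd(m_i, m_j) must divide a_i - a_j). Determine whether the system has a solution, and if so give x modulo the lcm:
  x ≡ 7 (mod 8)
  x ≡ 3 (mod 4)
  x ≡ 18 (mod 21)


Moduli 8, 4, 21 are not pairwise coprime, so CRT works modulo lcm(m_i) when all pairwise compatibility conditions hold.
Pairwise compatibility: gcd(m_i, m_j) must divide a_i - a_j for every pair.
Merge one congruence at a time:
  Start: x ≡ 7 (mod 8).
  Combine with x ≡ 3 (mod 4): gcd(8, 4) = 4; 3 - 7 = -4, which IS divisible by 4, so compatible.
    Write x = 7 + 8·t and substitute into x ≡ 3 (mod 4): 8·t ≡ 3 − 7 = -4 (mod 4).
    Divide the congruence (and modulus) by g = 4: 2·t ≡ -1 (mod 1).
    Modulo 1 every t works; take t = 0.
    Then x = 7 + 8·0 = 7, valid modulo lcm(8, 4) = 8: x ≡ 7 (mod 8).
  Combine with x ≡ 18 (mod 21): gcd(8, 21) = 1; 18 - 7 = 11, which IS divisible by 1, so compatible.
    Write x = 7 + 8·t and substitute into x ≡ 18 (mod 21): 8·t ≡ 18 − 7 = 11 (mod 21).
    The inverse of 8 mod 21 is 8 (since 8·8 = 64 = 3·21 + 1), so t ≡ 8·11 = 88 ≡ 4 (mod 21).
    Then x = 7 + 8·4 = 39, valid modulo lcm(8, 21) = 168: x ≡ 39 (mod 168).
Verify: 39 mod 8 = 7, 39 mod 4 = 3, 39 mod 21 = 18.

x ≡ 39 (mod 168).
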